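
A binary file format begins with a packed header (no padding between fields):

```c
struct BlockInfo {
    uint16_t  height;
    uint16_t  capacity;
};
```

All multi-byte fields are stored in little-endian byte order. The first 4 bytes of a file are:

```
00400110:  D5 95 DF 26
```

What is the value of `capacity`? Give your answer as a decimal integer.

9951

`capacity` follows `height` (2 bytes), so it starts at byte offset 2 and occupies 2 bytes.
Bytes at offsets 2..3: DF 26.
In little-endian order the low byte comes first in memory.
Reassemble most-significant byte first: 26 DF → 0x26DF.
0x26DF = 9951.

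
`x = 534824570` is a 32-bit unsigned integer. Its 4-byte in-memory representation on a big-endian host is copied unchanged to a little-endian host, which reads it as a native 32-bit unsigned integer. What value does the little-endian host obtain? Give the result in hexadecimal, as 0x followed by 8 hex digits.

534824570 in 32-bit hexadecimal is 0x1FE0C67A.
Stored big-endian, the bytes at ascending addresses are 1F E0 C6 7A.
Read back as little-endian, the first byte is least significant, giving 0x7AC6E01F.

0x7AC6E01F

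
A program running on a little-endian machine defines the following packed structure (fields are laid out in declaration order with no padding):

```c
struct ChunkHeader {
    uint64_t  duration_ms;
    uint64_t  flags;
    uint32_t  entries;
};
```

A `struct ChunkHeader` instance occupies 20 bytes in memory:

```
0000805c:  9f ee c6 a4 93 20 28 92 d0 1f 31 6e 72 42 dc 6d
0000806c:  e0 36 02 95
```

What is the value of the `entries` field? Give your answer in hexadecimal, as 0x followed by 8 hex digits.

0x950236E0

`entries` follows `duration_ms` (8 B), `flags` (8 B), so it starts at offset 8 + 8 = 16 and occupies 4 bytes.
Bytes at offsets 16..19: E0 36 02 95.
Little-endian: lowest address holds the least-significant byte.
Reassemble most-significant byte first: 95 02 36 E0 → 0x950236E0.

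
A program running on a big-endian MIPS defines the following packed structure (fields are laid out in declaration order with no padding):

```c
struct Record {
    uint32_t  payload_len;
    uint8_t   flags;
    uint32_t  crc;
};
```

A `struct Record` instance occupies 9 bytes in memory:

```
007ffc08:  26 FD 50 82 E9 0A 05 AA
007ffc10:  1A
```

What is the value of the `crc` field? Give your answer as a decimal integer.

168143386

`crc` follows `payload_len` (4 B), `flags` (1 B), so it starts at offset 4 + 1 = 5 and occupies 4 bytes.
Bytes at offsets 5..8: 0A 05 AA 1A.
In big-endian order the high byte comes first in memory.
The bytes are already most-significant first: 0x0A05AA1A.
0x0A05AA1A = 168143386.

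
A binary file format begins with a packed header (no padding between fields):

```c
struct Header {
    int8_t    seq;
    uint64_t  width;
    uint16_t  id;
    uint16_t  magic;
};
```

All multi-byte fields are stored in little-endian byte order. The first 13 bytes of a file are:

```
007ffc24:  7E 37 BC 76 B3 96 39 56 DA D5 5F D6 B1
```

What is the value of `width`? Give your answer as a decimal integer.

15732825667684187191

`width` follows `seq` (1 byte), so it starts at byte offset 1 and occupies 8 bytes.
Bytes at offsets 1..8: 37 BC 76 B3 96 39 56 DA.
In little-endian order the low byte comes first in memory.
Reassemble most-significant byte first: DA 56 39 96 B3 76 BC 37 → 0xDA563996B376BC37.
0xDA563996B376BC37 = 15732825667684187191.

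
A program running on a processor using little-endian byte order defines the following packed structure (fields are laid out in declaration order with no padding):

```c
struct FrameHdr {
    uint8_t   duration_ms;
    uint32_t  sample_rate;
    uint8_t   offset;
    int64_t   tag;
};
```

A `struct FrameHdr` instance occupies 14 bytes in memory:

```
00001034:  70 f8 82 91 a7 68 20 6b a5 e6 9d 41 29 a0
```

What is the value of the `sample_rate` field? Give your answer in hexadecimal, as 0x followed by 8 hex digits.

0xA79182F8

`sample_rate` follows `duration_ms` (1 byte), so it starts at byte offset 1 and occupies 4 bytes.
Bytes at offsets 1..4: F8 82 91 A7.
Little-endian: lowest address holds the least-significant byte.
Reassemble most-significant byte first: A7 91 82 F8 → 0xA79182F8.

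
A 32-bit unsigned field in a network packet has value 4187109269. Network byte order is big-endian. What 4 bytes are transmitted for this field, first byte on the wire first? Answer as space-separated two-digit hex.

4187109269 in hexadecimal, padded to 32 bits, is 0xF9923795.
Split into bytes (most-significant first): F9 92 37 95.
In big-endian order the high byte comes first in memory.
So the memory order matches the most-significant-first order: F9 92 37 95.

F9 92 37 95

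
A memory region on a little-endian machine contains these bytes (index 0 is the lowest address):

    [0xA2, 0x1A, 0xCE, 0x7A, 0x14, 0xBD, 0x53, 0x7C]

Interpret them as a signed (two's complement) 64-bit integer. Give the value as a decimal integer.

Little-endian stores the least-significant byte at the lowest address.
Reassemble most-significant byte first: 7C 53 BD 14 7A CE 1A A2 → 0x7C53BD147ACE1AA2.
0x7C53BD147ACE1AA2 = 8958711979427371682.

8958711979427371682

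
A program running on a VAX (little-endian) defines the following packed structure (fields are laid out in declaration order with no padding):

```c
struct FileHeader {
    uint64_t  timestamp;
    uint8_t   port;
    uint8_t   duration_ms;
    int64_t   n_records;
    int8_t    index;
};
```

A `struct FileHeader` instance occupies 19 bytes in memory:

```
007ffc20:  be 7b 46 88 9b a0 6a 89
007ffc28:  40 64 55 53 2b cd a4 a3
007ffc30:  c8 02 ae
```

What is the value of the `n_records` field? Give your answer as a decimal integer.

`n_records` follows `timestamp` (8 B), `port` (1 B), `duration_ms` (1 B), so it starts at offset 8 + 1 + 1 = 10 and occupies 8 bytes.
Bytes at offsets 10..17: 55 53 2B CD A4 A3 C8 02.
Little-endian stores the least-significant byte at the lowest address.
Reassemble most-significant byte first: 02 C8 A3 A4 CD 2B 53 55 → 0x02C8A3A4CD2B5355.
0x02C8A3A4CD2B5355 = 200590111630119765.

200590111630119765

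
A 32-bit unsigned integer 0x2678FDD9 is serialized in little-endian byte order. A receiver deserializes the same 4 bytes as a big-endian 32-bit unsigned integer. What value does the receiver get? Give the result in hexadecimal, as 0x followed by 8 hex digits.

Stored little-endian, the bytes at ascending addresses are D9 FD 78 26.
Read back as big-endian, the last byte is least significant, giving 0xD9FD7826.

0xD9FD7826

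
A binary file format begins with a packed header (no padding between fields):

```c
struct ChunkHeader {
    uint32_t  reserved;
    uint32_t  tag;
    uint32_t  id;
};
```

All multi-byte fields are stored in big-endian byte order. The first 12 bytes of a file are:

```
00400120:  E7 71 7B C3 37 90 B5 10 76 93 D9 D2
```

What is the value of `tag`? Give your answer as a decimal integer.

`tag` follows `reserved` (4 bytes), so it starts at byte offset 4 and occupies 4 bytes.
Bytes at offsets 4..7: 37 90 B5 10.
Big-endian: lowest address holds the most-significant byte.
The bytes are already most-significant first: 0x3790B510.
0x3790B510 = 932230416.

932230416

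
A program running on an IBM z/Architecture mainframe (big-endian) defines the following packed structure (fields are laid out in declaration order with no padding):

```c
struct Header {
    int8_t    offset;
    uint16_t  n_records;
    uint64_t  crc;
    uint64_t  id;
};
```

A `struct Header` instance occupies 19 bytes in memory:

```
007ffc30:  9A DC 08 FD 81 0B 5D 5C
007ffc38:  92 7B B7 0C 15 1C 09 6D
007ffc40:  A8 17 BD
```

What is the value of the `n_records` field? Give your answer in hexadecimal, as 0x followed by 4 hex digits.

`n_records` follows `offset` (1 byte), so it starts at byte offset 1 and occupies 2 bytes.
Bytes at offsets 1..2: DC 08.
Big-endian stores the most-significant byte at the lowest address.
The bytes are already most-significant first: 0xDC08.

0xDC08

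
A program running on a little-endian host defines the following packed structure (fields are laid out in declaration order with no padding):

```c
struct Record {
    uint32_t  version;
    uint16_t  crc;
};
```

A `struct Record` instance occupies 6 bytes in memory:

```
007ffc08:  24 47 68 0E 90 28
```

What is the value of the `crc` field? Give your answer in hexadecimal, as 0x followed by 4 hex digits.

`crc` follows `version` (4 bytes), so it starts at byte offset 4 and occupies 2 bytes.
Bytes at offsets 4..5: 90 28.
In little-endian order the low byte comes first in memory.
Reassemble most-significant byte first: 28 90 → 0x2890.

0x2890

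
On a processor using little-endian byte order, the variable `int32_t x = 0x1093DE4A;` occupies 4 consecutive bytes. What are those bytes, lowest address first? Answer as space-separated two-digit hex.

Split into bytes (most-significant first): 10 93 DE 4A.
Little-endian stores the least-significant byte at the lowest address.
So at ascending addresses the bytes are 4A DE 93 10.

4A DE 93 10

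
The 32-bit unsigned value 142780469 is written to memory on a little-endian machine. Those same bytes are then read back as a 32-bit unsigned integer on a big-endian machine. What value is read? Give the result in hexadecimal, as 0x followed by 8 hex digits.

142780469 in 32-bit hexadecimal is 0x0882A835.
Stored little-endian, the bytes at ascending addresses are 35 A8 82 08.
Read back as big-endian, the last byte is least significant, giving 0x35A88208.

0x35A88208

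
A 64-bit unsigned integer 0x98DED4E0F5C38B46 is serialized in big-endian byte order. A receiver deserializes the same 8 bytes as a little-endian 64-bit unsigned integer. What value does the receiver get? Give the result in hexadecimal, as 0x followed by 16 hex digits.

0x468BC3F5E0D4DE98

Stored big-endian, the bytes at ascending addresses are 98 DE D4 E0 F5 C3 8B 46.
Read back as little-endian, the first byte is least significant, giving 0x468BC3F5E0D4DE98.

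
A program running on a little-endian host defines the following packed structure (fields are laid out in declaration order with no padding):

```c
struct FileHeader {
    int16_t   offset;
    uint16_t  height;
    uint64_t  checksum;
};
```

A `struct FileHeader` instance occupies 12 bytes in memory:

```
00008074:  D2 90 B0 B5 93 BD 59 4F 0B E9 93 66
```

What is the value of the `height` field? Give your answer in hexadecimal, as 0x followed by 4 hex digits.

`height` follows `offset` (2 bytes), so it starts at byte offset 2 and occupies 2 bytes.
Bytes at offsets 2..3: B0 B5.
Little-endian: lowest address holds the least-significant byte.
Reassemble most-significant byte first: B5 B0 → 0xB5B0.

0xB5B0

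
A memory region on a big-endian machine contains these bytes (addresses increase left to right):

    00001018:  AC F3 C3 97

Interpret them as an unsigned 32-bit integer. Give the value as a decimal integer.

2901656471

Big-endian stores the most-significant byte at the lowest address.
The bytes are already most-significant first: 0xACF3C397.
0xACF3C397 = 2901656471.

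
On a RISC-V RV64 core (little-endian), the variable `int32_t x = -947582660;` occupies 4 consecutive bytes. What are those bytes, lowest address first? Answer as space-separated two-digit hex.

Two's complement of -947582660 in 32 bits: 947582660 = 0x387AF6C4; invert → 0xC785093B; add 1 → 0xC785093C.
Split into bytes (most-significant first): C7 85 09 3C.
Little-endian stores the least-significant byte at the lowest address.
So at ascending addresses the bytes are 3C 09 85 C7.

3C 09 85 C7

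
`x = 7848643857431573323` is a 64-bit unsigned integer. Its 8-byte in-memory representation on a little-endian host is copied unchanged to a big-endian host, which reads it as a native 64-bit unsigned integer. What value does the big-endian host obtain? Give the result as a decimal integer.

7848643857431573323 in 64-bit hexadecimal is 0x6CEBFC0122C2B34B.
Stored little-endian, the bytes at ascending addresses are 4B B3 C2 22 01 FC EB 6C.
Read back as big-endian, the last byte is least significant, giving 0x4BB3C22201FCEB6C.
0x4BB3C22201FCEB6C = 5454917024993831788.

5454917024993831788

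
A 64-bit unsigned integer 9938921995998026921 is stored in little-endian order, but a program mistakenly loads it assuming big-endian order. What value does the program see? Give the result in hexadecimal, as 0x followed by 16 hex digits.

0xA95CC78DE524EE89

9938921995998026921 in 64-bit hexadecimal is 0x89EE24E58DC75CA9.
Stored little-endian, the bytes at ascending addresses are A9 5C C7 8D E5 24 EE 89.
Read back as big-endian, the last byte is least significant, giving 0xA95CC78DE524EE89.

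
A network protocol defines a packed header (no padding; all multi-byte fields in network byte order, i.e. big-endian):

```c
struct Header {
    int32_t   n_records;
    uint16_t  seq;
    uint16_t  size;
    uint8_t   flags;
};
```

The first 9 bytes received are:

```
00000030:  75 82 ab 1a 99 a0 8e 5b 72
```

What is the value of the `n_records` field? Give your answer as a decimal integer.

1971497754

`n_records` is the first field, at byte offset 0, occupying 4 bytes.
Bytes at offsets 0..3: 75 82 AB 1A.
Big-endian stores the most-significant byte at the lowest address.
The bytes are already most-significant first: 0x7582AB1A.
0x7582AB1A = 1971497754.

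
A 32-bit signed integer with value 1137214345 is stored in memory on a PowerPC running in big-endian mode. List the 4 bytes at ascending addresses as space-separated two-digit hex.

1137214345 in hexadecimal, padded to 32 bits, is 0x43C88389.
Split into bytes (most-significant first): 43 C8 83 89.
In big-endian order the high byte comes first in memory.
So the memory order matches the most-significant-first order: 43 C8 83 89.

43 C8 83 89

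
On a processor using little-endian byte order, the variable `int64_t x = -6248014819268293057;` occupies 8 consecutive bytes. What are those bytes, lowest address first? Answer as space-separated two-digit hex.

Two's complement of -6248014819268293057 in 64 bits: 6248014819268293057 = 0x56B5685FEDDCF1C1; invert → 0xA94A97A012230E3E; add 1 → 0xA94A97A012230E3F.
Split into bytes (most-significant first): A9 4A 97 A0 12 23 0E 3F.
Little-endian stores the least-significant byte at the lowest address.
So at ascending addresses the bytes are 3F 0E 23 12 A0 97 4A A9.

3F 0E 23 12 A0 97 4A A9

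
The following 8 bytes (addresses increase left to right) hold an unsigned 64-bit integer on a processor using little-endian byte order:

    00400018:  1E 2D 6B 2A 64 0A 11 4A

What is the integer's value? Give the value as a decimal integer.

In little-endian order the low byte comes first in memory.
Reassemble most-significant byte first: 4A 11 0A 64 2A 6B 2D 1E → 0x4A110A642A6B2D1E.
0x4A110A642A6B2D1E = 5337058458735422750.

5337058458735422750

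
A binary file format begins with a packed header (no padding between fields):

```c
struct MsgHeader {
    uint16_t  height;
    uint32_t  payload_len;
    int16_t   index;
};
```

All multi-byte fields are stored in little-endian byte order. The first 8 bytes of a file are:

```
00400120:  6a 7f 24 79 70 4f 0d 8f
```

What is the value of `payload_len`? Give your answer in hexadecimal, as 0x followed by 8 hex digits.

0x4F707924

`payload_len` follows `height` (2 bytes), so it starts at byte offset 2 and occupies 4 bytes.
Bytes at offsets 2..5: 24 79 70 4F.
Little-endian stores the least-significant byte at the lowest address.
Reassemble most-significant byte first: 4F 70 79 24 → 0x4F707924.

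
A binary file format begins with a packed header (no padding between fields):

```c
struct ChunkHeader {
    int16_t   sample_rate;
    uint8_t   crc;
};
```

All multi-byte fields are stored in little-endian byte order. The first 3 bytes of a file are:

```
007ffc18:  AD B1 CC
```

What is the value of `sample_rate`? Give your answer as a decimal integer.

`sample_rate` is the first field, at byte offset 0, occupying 2 bytes.
Bytes at offsets 0..1: AD B1.
In little-endian order the low byte comes first in memory.
Reassemble most-significant byte first: B1 AD → 0xB1AD.
Top bit is set, so as a signed 16-bit value this is 0xB1AD − 2^16 = -20051.

-20051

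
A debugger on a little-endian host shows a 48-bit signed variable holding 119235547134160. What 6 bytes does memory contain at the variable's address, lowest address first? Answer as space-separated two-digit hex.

D0 78 6E B0 71 6C

119235547134160 in hexadecimal, padded to 48 bits, is 0x6C71B06E78D0.
Split into bytes (most-significant first): 6C 71 B0 6E 78 D0.
In little-endian order the low byte comes first in memory.
So at ascending addresses the bytes are D0 78 6E B0 71 6C.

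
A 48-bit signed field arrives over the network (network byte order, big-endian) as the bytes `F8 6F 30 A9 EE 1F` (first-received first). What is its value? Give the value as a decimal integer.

Big-endian: lowest address holds the most-significant byte.
The bytes are already most-significant first: 0xF86F30A9EE1F.
Top bit is set, so as a signed 48-bit value this is 0xF86F30A9EE1F − 2^48 = -8318535209441.

-8318535209441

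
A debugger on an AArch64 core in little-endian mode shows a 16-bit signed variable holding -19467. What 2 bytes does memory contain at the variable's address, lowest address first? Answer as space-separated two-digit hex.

F5 B3

Two's complement of -19467 in 16 bits: 19467 = 0x4C0B; invert → 0xB3F4; add 1 → 0xB3F5.
Split into bytes (most-significant first): B3 F5.
In little-endian order the low byte comes first in memory.
So at ascending addresses the bytes are F5 B3.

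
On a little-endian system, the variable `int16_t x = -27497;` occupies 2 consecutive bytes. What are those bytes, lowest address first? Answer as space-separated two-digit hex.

97 94

Two's complement of -27497 in 16 bits: 27497 = 0x6B69; invert → 0x9496; add 1 → 0x9497.
Split into bytes (most-significant first): 94 97.
Little-endian stores the least-significant byte at the lowest address.
So at ascending addresses the bytes are 97 94.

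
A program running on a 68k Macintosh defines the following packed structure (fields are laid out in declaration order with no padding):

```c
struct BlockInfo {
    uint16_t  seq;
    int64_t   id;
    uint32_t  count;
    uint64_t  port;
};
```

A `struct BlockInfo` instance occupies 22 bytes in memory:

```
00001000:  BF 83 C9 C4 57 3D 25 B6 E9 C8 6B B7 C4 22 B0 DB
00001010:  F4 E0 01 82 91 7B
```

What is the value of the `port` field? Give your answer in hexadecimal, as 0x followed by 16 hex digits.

`port` follows `seq` (2 B), `id` (8 B), `count` (4 B), so it starts at offset 2 + 8 + 4 = 14 and occupies 8 bytes.
Bytes at offsets 14..21: B0 DB F4 E0 01 82 91 7B.
Big-endian stores the most-significant byte at the lowest address.
The bytes are already most-significant first: 0xB0DBF4E00182917B.

0xB0DBF4E00182917B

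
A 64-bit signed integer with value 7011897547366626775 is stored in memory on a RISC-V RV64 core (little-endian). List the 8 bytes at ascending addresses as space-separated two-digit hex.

7011897547366626775 in hexadecimal, padded to 64 bits, is 0x614F43AB303875D7.
Split into bytes (most-significant first): 61 4F 43 AB 30 38 75 D7.
Little-endian stores the least-significant byte at the lowest address.
So at ascending addresses the bytes are D7 75 38 30 AB 43 4F 61.

D7 75 38 30 AB 43 4F 61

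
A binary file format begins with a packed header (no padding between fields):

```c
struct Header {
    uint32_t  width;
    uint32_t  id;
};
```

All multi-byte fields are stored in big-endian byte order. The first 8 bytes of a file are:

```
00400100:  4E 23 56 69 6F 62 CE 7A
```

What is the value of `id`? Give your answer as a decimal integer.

`id` follows `width` (4 bytes), so it starts at byte offset 4 and occupies 4 bytes.
Bytes at offsets 4..7: 6F 62 CE 7A.
In big-endian order the high byte comes first in memory.
The bytes are already most-significant first: 0x6F62CE7A.
0x6F62CE7A = 1868746362.

1868746362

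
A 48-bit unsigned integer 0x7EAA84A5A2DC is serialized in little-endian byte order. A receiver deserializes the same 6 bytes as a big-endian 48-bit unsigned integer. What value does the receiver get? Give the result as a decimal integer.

242591119747710

Stored little-endian, the bytes at ascending addresses are DC A2 A5 84 AA 7E.
Read back as big-endian, the last byte is least significant, giving 0xDCA2A584AA7E.
0xDCA2A584AA7E = 242591119747710.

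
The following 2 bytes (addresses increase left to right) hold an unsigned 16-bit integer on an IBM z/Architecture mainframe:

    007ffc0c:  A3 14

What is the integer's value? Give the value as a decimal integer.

41748

In big-endian order the high byte comes first in memory.
The bytes are already most-significant first: 0xA314.
0xA314 = 41748.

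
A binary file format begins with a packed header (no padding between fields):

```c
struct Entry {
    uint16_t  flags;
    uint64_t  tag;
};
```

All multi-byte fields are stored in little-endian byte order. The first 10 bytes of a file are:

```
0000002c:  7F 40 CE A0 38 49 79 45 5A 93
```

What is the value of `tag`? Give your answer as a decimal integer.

`tag` follows `flags` (2 bytes), so it starts at byte offset 2 and occupies 8 bytes.
Bytes at offsets 2..9: CE A0 38 49 79 45 5A 93.
Little-endian: lowest address holds the least-significant byte.
Reassemble most-significant byte first: 93 5A 45 79 49 38 A0 CE → 0x935A45794938A0CE.
0x935A45794938A0CE = 10617875458701172942.

10617875458701172942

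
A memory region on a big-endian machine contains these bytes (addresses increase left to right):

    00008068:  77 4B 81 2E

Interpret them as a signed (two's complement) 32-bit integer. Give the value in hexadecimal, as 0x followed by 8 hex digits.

Big-endian stores the most-significant byte at the lowest address.
The bytes are already most-significant first: 0x774B812E.

0x774B812E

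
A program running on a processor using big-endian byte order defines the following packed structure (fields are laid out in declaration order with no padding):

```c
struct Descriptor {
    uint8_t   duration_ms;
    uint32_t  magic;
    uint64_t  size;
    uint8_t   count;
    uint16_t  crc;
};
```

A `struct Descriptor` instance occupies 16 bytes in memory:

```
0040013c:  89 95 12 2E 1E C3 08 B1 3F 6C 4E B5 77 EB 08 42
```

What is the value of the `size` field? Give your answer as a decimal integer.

`size` follows `duration_ms` (1 B), `magic` (4 B), so it starts at offset 1 + 4 = 5 and occupies 8 bytes.
Bytes at offsets 5..12: C3 08 B1 3F 6C 4E B5 77.
Big-endian: lowest address holds the most-significant byte.
The bytes are already most-significant first: 0xC308B13F6C4EB577.
0xC308B13F6C4EB577 = 14053677523167786359.

14053677523167786359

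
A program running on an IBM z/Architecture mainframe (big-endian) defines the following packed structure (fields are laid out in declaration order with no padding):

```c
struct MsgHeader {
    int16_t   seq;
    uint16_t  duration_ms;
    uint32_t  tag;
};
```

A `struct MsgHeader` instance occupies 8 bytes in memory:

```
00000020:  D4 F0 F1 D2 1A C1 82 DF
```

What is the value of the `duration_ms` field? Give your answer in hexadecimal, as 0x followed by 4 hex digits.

`duration_ms` follows `seq` (2 bytes), so it starts at byte offset 2 and occupies 2 bytes.
Bytes at offsets 2..3: F1 D2.
In big-endian order the high byte comes first in memory.
The bytes are already most-significant first: 0xF1D2.

0xF1D2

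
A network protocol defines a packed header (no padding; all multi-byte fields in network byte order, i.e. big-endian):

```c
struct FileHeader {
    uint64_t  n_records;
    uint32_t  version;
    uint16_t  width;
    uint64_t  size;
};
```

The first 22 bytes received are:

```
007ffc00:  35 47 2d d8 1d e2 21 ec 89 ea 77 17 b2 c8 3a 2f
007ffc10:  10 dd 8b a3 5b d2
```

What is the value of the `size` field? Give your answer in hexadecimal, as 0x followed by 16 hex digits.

`size` follows `n_records` (8 B), `version` (4 B), `width` (2 B), so it starts at offset 8 + 4 + 2 = 14 and occupies 8 bytes.
Bytes at offsets 14..21: 3A 2F 10 DD 8B A3 5B D2.
Big-endian stores the most-significant byte at the lowest address.
The bytes are already most-significant first: 0x3A2F10DD8BA35BD2.

0x3A2F10DD8BA35BD2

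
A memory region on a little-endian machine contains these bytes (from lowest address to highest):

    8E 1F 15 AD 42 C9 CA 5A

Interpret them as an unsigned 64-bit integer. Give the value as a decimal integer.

In little-endian order the low byte comes first in memory.
Reassemble most-significant byte first: 5A CA C9 42 AD 15 1F 8E → 0x5ACAC942AD151F8E.
0x5ACAC942AD151F8E = 6542262696917933966.

6542262696917933966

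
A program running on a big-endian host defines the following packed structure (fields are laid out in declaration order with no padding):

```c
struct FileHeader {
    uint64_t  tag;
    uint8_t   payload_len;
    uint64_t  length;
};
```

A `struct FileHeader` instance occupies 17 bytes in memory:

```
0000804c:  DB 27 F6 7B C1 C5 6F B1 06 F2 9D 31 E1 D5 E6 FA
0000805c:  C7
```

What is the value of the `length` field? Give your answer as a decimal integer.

`length` follows `tag` (8 B), `payload_len` (1 B), so it starts at offset 8 + 1 = 9 and occupies 8 bytes.
Bytes at offsets 9..16: F2 9D 31 E1 D5 E6 FA C7.
In big-endian order the high byte comes first in memory.
The bytes are already most-significant first: 0xF29D31E1D5E6FAC7.
0xF29D31E1D5E6FAC7 = 17482184174548220615.

17482184174548220615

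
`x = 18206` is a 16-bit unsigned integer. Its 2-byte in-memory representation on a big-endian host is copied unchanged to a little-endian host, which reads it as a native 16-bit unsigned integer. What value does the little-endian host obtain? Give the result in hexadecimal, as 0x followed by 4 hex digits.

0x1E47

18206 in 16-bit hexadecimal is 0x471E.
Stored big-endian, the bytes at ascending addresses are 47 1E.
Read back as little-endian, the first byte is least significant, giving 0x1E47.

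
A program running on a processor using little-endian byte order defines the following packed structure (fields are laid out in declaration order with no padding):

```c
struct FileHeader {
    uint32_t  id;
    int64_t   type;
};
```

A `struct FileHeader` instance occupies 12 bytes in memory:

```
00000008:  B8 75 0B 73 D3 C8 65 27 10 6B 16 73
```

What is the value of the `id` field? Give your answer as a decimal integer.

1930130872

`id` is the first field, at byte offset 0, occupying 4 bytes.
Bytes at offsets 0..3: B8 75 0B 73.
Little-endian: lowest address holds the least-significant byte.
Reassemble most-significant byte first: 73 0B 75 B8 → 0x730B75B8.
0x730B75B8 = 1930130872.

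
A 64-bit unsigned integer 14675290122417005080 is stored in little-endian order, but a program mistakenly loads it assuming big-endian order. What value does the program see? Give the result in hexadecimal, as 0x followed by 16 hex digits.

14675290122417005080 in 64-bit hexadecimal is 0xCBA91A9D0276E218.
Stored little-endian, the bytes at ascending addresses are 18 E2 76 02 9D 1A A9 CB.
Read back as big-endian, the last byte is least significant, giving 0x18E276029D1AA9CB.

0x18E276029D1AA9CB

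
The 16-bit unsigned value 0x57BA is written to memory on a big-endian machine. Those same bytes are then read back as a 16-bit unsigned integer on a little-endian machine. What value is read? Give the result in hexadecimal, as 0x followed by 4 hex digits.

0xBA57

Stored big-endian, the bytes at ascending addresses are 57 BA.
Read back as little-endian, the first byte is least significant, giving 0xBA57.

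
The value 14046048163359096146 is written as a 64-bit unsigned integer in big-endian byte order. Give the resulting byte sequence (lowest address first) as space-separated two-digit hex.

C2 ED 96 62 AB 0B FD 52

14046048163359096146 in hexadecimal, padded to 64 bits, is 0xC2ED9662AB0BFD52.
Split into bytes (most-significant first): C2 ED 96 62 AB 0B FD 52.
In big-endian order the high byte comes first in memory.
So the memory order matches the most-significant-first order: C2 ED 96 62 AB 0B FD 52.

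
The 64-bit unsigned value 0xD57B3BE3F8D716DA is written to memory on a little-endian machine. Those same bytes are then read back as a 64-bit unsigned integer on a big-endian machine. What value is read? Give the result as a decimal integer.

Stored little-endian, the bytes at ascending addresses are DA 16 D7 F8 E3 3B 7B D5.
Read back as big-endian, the last byte is least significant, giving 0xDA16D7F8E33B7BD5.
0xDA16D7F8E33B7BD5 = 15714985413720112085.

15714985413720112085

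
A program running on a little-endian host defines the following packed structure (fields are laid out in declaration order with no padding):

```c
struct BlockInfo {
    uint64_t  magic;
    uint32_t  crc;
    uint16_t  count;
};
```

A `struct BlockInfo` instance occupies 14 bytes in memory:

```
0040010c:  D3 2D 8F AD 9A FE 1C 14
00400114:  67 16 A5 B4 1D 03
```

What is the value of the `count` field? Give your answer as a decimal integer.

`count` follows `magic` (8 B), `crc` (4 B), so it starts at offset 8 + 4 = 12 and occupies 2 bytes.
Bytes at offsets 12..13: 1D 03.
In little-endian order the low byte comes first in memory.
Reassemble most-significant byte first: 03 1D → 0x031D.
0x031D = 797.

797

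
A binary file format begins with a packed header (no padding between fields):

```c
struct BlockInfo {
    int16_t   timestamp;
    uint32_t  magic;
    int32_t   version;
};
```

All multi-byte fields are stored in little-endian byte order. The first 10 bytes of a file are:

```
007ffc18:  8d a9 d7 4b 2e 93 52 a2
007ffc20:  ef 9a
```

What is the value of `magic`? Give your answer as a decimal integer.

2469284823

`magic` follows `timestamp` (2 bytes), so it starts at byte offset 2 and occupies 4 bytes.
Bytes at offsets 2..5: D7 4B 2E 93.
In little-endian order the low byte comes first in memory.
Reassemble most-significant byte first: 93 2E 4B D7 → 0x932E4BD7.
0x932E4BD7 = 2469284823.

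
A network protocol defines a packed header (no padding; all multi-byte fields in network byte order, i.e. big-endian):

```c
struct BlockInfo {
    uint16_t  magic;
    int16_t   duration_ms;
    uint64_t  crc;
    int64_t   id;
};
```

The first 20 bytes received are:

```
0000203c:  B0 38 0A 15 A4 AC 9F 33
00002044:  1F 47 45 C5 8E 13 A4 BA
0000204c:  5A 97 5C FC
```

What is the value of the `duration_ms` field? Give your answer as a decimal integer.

`duration_ms` follows `magic` (2 bytes), so it starts at byte offset 2 and occupies 2 bytes.
Bytes at offsets 2..3: 0A 15.
In big-endian order the high byte comes first in memory.
The bytes are already most-significant first: 0x0A15.
0x0A15 = 2581.

2581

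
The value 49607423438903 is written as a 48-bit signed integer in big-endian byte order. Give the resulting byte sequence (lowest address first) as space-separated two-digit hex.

2D 1E 20 DA 30 37

49607423438903 in hexadecimal, padded to 48 bits, is 0x2D1E20DA3037.
Split into bytes (most-significant first): 2D 1E 20 DA 30 37.
Big-endian stores the most-significant byte at the lowest address.
So the memory order matches the most-significant-first order: 2D 1E 20 DA 30 37.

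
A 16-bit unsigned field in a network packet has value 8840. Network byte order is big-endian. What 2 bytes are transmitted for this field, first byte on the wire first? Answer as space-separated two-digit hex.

22 88

8840 in hexadecimal, padded to 16 bits, is 0x2288.
Split into bytes (most-significant first): 22 88.
Big-endian: lowest address holds the most-significant byte.
So the memory order matches the most-significant-first order: 22 88.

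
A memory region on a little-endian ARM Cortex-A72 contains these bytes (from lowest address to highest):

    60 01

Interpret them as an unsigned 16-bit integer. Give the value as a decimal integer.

Little-endian: lowest address holds the least-significant byte.
Reassemble most-significant byte first: 01 60 → 0x0160.
0x0160 = 352.

352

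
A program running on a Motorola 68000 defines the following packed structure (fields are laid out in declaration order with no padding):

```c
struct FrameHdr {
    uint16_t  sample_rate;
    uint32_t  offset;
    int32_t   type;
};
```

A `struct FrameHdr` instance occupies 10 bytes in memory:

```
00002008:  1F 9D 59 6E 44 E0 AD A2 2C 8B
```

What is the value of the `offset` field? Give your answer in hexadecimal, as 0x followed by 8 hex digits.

0x596E44E0

`offset` follows `sample_rate` (2 bytes), so it starts at byte offset 2 and occupies 4 bytes.
Bytes at offsets 2..5: 59 6E 44 E0.
Big-endian stores the most-significant byte at the lowest address.
The bytes are already most-significant first: 0x596E44E0.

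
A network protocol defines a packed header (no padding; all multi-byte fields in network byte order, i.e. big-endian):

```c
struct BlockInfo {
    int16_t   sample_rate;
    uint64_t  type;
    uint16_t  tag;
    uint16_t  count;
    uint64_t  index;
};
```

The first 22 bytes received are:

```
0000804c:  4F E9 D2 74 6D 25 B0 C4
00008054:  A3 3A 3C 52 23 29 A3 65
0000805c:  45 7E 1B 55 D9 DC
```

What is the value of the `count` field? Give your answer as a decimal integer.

9001

`count` follows `sample_rate` (2 B), `type` (8 B), `tag` (2 B), so it starts at offset 2 + 8 + 2 = 12 and occupies 2 bytes.
Bytes at offsets 12..13: 23 29.
Big-endian: lowest address holds the most-significant byte.
The bytes are already most-significant first: 0x2329.
0x2329 = 9001.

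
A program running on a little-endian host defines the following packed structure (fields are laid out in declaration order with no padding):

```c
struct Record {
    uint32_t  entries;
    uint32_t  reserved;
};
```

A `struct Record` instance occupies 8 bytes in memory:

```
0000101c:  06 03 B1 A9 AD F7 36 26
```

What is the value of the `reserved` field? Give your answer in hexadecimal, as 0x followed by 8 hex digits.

`reserved` follows `entries` (4 bytes), so it starts at byte offset 4 and occupies 4 bytes.
Bytes at offsets 4..7: AD F7 36 26.
Little-endian stores the least-significant byte at the lowest address.
Reassemble most-significant byte first: 26 36 F7 AD → 0x2636F7AD.

0x2636F7AD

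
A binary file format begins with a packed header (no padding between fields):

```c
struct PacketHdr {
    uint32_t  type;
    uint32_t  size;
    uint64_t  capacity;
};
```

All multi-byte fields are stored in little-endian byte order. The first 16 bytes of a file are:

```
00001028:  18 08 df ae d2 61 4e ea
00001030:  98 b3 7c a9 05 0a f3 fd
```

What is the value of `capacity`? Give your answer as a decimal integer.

18298980730371093400

`capacity` follows `type` (4 B), `size` (4 B), so it starts at offset 4 + 4 = 8 and occupies 8 bytes.
Bytes at offsets 8..15: 98 B3 7C A9 05 0A F3 FD.
Little-endian stores the least-significant byte at the lowest address.
Reassemble most-significant byte first: FD F3 0A 05 A9 7C B3 98 → 0xFDF30A05A97CB398.
0xFDF30A05A97CB398 = 18298980730371093400.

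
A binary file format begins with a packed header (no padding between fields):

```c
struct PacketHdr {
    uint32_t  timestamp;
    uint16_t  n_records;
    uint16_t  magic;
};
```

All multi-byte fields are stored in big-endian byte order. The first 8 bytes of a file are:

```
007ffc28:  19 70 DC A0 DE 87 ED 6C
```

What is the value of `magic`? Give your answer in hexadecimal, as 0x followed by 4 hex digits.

`magic` follows `timestamp` (4 B), `n_records` (2 B), so it starts at offset 4 + 2 = 6 and occupies 2 bytes.
Bytes at offsets 6..7: ED 6C.
In big-endian order the high byte comes first in memory.
The bytes are already most-significant first: 0xED6C.

0xED6C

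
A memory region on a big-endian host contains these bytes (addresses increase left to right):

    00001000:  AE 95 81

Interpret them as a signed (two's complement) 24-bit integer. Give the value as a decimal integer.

-5335679

Big-endian stores the most-significant byte at the lowest address.
The bytes are already most-significant first: 0xAE9581.
Top bit is set, so as a signed 24-bit value this is 0xAE9581 − 2^24 = -5335679.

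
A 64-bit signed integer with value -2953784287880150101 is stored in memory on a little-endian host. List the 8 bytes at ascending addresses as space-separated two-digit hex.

AB 03 C6 09 D7 0C 02 D7

Two's complement of -2953784287880150101 in 64 bits: 2953784287880150101 = 0x28FDF328F639FC55; invert → 0xD7020CD709C603AA; add 1 → 0xD7020CD709C603AB.
Split into bytes (most-significant first): D7 02 0C D7 09 C6 03 AB.
Little-endian: lowest address holds the least-significant byte.
So at ascending addresses the bytes are AB 03 C6 09 D7 0C 02 D7.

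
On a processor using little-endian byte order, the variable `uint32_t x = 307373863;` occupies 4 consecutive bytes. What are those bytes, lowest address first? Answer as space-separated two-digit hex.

307373863 in hexadecimal, padded to 32 bits, is 0x12522727.
Split into bytes (most-significant first): 12 52 27 27.
Little-endian: lowest address holds the least-significant byte.
So at ascending addresses the bytes are 27 27 52 12.

27 27 52 12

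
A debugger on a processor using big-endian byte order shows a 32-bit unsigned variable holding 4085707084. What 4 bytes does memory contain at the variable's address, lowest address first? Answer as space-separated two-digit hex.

F3 86 F1 4C

4085707084 in hexadecimal, padded to 32 bits, is 0xF386F14C.
Split into bytes (most-significant first): F3 86 F1 4C.
Big-endian stores the most-significant byte at the lowest address.
So the memory order matches the most-significant-first order: F3 86 F1 4C.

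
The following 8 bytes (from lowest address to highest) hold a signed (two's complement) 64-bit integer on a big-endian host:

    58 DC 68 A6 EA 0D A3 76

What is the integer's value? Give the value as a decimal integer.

Big-endian: lowest address holds the most-significant byte.
The bytes are already most-significant first: 0x58DC68A6EA0DA376.
0x58DC68A6EA0DA376 = 6403107836314624886.

6403107836314624886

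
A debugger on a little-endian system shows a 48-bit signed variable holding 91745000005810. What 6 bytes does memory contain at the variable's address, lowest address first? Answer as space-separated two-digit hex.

91745000005810 in hexadecimal, padded to 48 bits, is 0x53710C22A0B2.
Split into bytes (most-significant first): 53 71 0C 22 A0 B2.
In little-endian order the low byte comes first in memory.
So at ascending addresses the bytes are B2 A0 22 0C 71 53.

B2 A0 22 0C 71 53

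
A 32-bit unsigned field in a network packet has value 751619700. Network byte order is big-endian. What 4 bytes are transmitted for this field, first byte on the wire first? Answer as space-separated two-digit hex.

751619700 in hexadecimal, padded to 32 bits, is 0x2CCCCE74.
Split into bytes (most-significant first): 2C CC CE 74.
Big-endian: lowest address holds the most-significant byte.
So the memory order matches the most-significant-first order: 2C CC CE 74.

2C CC CE 74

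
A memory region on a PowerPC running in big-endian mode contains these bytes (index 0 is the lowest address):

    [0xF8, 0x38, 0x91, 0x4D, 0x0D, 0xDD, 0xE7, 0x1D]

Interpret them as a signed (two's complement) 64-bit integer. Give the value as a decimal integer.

-560538393476471011

Big-endian: lowest address holds the most-significant byte.
The bytes are already most-significant first: 0xF838914D0DDDE71D.
Top bit is set, so as a signed 64-bit value this is 0xF838914D0DDDE71D − 2^64 = -560538393476471011.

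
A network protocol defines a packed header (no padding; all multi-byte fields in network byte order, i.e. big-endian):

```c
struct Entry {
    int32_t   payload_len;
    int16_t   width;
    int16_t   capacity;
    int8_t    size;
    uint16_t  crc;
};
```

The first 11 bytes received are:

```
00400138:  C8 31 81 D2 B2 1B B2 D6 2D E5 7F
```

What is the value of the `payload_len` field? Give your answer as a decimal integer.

-936279598

`payload_len` is the first field, at byte offset 0, occupying 4 bytes.
Bytes at offsets 0..3: C8 31 81 D2.
Big-endian stores the most-significant byte at the lowest address.
The bytes are already most-significant first: 0xC83181D2.
Top bit is set, so as a signed 32-bit value this is 0xC83181D2 − 2^32 = -936279598.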